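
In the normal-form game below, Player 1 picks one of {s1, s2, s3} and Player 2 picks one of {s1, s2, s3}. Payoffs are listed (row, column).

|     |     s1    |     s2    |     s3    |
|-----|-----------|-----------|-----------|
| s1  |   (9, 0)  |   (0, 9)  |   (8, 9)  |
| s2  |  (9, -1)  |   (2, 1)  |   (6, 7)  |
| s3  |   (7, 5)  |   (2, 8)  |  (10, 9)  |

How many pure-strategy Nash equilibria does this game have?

1

Both s3: Player 1 gets 10 (best alternative 8); Player 2 gets 9 (best alternative 8). Neither deviates — NE.
Both s2 is not a NE: Player 2 would switch to s3 (7 > 1).
No other cell survives both best-response checks, so there is 1 pure NE.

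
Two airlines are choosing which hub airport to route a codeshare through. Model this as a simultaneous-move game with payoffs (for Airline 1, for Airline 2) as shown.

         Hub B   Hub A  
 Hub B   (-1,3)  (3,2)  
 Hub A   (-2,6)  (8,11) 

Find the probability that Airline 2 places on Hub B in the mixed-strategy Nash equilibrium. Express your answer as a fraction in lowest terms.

Airline 2's mix q on Hub B must make Airline 1 indifferent between Hub B and Hub A.
Airline 1's payoff from Hub B: (-1)q + 3(1−q). From Hub A: (-2)q + 8(1−q).
Set equal: 1q = 5(1−q) → q = 5/6.

5/6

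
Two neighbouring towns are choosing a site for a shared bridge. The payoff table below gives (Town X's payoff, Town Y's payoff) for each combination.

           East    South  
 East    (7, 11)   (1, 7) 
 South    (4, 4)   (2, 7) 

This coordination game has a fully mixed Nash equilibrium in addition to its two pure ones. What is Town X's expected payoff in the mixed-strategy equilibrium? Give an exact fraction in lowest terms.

Town Y mixes with probability q on East, chosen so Town X is indifferent: 7q + 1(1−q) = 4q + 2(1−q) gives q = 1/4.
Town X's expected payoff (from either row, since indifferent) is 7·1/4 + 1·3/4 = 5/2.

5/2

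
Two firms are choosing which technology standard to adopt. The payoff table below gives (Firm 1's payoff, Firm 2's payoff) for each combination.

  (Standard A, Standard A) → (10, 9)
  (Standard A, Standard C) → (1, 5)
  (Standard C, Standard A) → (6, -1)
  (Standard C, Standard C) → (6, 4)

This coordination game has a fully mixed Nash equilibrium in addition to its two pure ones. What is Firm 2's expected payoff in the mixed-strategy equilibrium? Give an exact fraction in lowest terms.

41/9

Firm 1 mixes with probability p on Standard A, chosen so Firm 2 is indifferent: 9p + (-1)(1−p) = 5p + 4(1−p) gives p = 5/9.
Firm 2's expected payoff is 9·5/9 + (-1)·4/9 = 41/9.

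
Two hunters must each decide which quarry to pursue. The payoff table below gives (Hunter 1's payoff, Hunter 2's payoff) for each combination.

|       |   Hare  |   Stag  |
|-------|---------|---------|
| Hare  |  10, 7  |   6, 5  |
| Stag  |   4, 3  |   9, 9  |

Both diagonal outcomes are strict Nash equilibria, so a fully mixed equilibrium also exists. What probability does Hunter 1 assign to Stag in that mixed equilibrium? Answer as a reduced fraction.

Hunter 1's mix p on Hare must make Hunter 2 indifferent between Hare and Stag.
Hunter 2's payoff from Hare: 7p + 3(1−p). From Stag: 5p + 9(1−p).
Set equal: 2p = 6(1−p) → p = 6/8 = 3/4.
Probability on Stag is 1 − 3/4 = 1/4.

1/4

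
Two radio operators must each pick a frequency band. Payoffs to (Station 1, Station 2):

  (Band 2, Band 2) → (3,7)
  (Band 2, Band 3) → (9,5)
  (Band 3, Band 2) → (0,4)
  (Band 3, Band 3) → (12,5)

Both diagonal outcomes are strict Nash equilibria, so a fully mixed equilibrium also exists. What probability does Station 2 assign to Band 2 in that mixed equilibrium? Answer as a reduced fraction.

1/2

Station 2's mix q on Band 2 must make Station 1 indifferent between Band 2 and Band 3.
Station 1's payoff from Band 2: 3q + 9(1−q). From Band 3: 0q + 12(1−q).
Set equal: 3q = 3(1−q) → q = 3/6 = 1/2.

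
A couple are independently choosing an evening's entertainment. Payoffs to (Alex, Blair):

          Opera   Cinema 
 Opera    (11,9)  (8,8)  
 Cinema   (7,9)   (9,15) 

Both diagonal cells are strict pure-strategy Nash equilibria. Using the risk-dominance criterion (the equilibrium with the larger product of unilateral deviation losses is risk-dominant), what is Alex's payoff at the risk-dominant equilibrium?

9

At both Opera: Alex loses 11 − 7 = 4 by deviating; Blair loses 9 − 8 = 1. Product = 4·1 = 4.
At both Cinema: Alex loses 9 − 8 = 1 by deviating; Blair loses 15 − 9 = 6. Product = 1·6 = 6.
6 > 4, so both Cinema is risk-dominant. Alex's payoff there is 9.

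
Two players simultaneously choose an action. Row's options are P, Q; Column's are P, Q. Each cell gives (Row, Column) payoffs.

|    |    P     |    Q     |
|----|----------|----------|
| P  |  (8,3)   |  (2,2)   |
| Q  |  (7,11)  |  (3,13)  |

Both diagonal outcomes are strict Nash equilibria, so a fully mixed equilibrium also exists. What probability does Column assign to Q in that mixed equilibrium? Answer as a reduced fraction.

1/2

Column's mix q on P must make Row indifferent between P and Q.
Row's payoff from P: 8q + 2(1−q). From Q: 7q + 3(1−q).
Set equal: 1q = 1(1−q) → q = 1/2.
Probability on Q is 1 − 1/2 = 1/2.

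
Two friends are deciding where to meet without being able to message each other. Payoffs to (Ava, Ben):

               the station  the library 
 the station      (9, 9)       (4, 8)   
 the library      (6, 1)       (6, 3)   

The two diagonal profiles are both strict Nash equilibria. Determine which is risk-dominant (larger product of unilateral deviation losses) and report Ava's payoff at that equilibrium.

6

At both the station: Ava loses 9 − 6 = 3 by deviating; Ben loses 9 − 8 = 1. Product = 3·1 = 3.
At both the library: Ava loses 6 − 4 = 2 by deviating; Ben loses 3 − 1 = 2. Product = 2·2 = 4.
4 > 3, so both the library is risk-dominant. Ava's payoff there is 6.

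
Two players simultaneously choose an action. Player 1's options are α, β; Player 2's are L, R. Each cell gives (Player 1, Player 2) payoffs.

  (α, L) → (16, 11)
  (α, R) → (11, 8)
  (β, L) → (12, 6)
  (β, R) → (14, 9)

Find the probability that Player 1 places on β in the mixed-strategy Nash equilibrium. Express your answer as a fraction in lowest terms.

1/2

Player 1's mix p on α must make Player 2 indifferent between L and R.
Player 2's payoff from L: 11p + 6(1−p). From R: 8p + 9(1−p).
Set equal: 3p = 3(1−p) → p = 3/6 = 1/2.
Probability on β is 1 − 1/2 = 1/2.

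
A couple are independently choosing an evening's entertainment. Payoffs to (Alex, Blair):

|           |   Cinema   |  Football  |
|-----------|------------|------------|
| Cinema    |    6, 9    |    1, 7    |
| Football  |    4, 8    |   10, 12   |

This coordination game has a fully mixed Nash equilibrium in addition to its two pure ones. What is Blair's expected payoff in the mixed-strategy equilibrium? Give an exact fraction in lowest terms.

Alex mixes with probability p on Cinema, chosen so Blair is indifferent: 9p + 8(1−p) = 7p + 12(1−p) gives p = 2/3.
Blair's expected payoff is 9·2/3 + 8·1/3 = 26/3.

26/3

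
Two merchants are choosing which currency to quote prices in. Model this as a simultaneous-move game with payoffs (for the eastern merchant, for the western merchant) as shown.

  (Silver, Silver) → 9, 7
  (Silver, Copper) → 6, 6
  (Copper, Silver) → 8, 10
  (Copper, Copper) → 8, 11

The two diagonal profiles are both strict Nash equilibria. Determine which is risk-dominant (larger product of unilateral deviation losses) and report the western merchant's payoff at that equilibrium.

11

At both Silver: the eastern merchant loses 9 − 8 = 1 by deviating; the western merchant loses 7 − 6 = 1. Product = 1·1 = 1.
At both Copper: the eastern merchant loses 8 − 6 = 2 by deviating; the western merchant loses 11 − 10 = 1. Product = 2·1 = 2.
2 > 1, so both Copper is risk-dominant. The western merchant's payoff there is 11.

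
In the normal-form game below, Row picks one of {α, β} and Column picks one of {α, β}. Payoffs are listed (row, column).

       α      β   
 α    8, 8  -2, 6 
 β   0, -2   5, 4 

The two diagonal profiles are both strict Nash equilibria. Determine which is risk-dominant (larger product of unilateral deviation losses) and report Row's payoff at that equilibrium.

At both α: Row loses 8 − 0 = 8 by deviating; Column loses 8 − 6 = 2. Product = 8·2 = 16.
At both β: Row loses 5 − (-2) = 7 by deviating; Column loses 4 − (-2) = 6. Product = 7·6 = 42.
42 > 16, so both β is risk-dominant. Row's payoff there is 5.

5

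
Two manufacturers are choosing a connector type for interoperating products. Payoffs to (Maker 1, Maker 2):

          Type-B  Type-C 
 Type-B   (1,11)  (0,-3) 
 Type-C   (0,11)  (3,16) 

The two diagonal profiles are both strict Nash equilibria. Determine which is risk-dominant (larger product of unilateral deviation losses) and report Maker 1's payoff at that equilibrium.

At both Type-B: Maker 1 loses 1 − 0 = 1 by deviating; Maker 2 loses 11 − (-3) = 14. Product = 1·14 = 14.
At both Type-C: Maker 1 loses 3 − 0 = 3 by deviating; Maker 2 loses 16 − 11 = 5. Product = 3·5 = 15.
15 > 14, so both Type-C is risk-dominant. Maker 1's payoff there is 3.

3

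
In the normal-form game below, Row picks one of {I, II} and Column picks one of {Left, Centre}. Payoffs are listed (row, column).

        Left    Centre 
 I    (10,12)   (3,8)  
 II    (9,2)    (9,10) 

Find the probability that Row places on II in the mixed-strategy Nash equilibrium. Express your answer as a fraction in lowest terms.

Row's mix p on I must make Column indifferent between Left and Centre.
Column's payoff from Left: 12p + 2(1−p). From Centre: 8p + 10(1−p).
Set equal: 4p = 8(1−p) → p = 8/12 = 2/3.
Probability on II is 1 − 2/3 = 1/3.

1/3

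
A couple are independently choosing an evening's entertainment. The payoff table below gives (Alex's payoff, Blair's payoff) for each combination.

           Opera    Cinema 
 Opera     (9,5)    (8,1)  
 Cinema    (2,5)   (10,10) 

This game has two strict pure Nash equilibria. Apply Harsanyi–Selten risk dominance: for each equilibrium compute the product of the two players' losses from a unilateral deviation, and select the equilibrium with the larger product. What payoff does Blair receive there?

At both Opera: Alex loses 9 − 2 = 7 by deviating; Blair loses 5 − 1 = 4. Product = 7·4 = 28.
At both Cinema: Alex loses 10 − 8 = 2 by deviating; Blair loses 10 − 5 = 5. Product = 2·5 = 10.
28 > 10, so both Opera is risk-dominant. Blair's payoff there is 5.

5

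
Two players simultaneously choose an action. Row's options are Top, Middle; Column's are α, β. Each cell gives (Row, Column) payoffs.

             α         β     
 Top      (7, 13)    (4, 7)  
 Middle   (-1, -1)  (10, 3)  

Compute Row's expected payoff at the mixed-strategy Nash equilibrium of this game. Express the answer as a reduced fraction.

Column mixes with probability q on α, chosen so Row is indifferent: 7q + 4(1−q) = (-1)q + 10(1−q) gives q = 3/7.
Row's expected payoff (from either row, since indifferent) is 7·3/7 + 4·4/7 = 37/7.

37/7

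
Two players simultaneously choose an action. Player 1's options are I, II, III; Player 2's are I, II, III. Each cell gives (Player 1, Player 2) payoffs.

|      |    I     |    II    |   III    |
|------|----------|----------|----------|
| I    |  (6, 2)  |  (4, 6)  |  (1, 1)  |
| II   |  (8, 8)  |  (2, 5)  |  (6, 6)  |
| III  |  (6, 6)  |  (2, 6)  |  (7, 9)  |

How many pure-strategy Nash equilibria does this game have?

3

(I, II): Player 1 gets 4 (best alternative 2); Player 2 gets 6 (best alternative 2). Neither deviates — NE.
(II, I): Player 1 gets 8 (best alternative 6); Player 2 gets 8 (best alternative 6). Neither deviates — NE.
Both III: Player 1 gets 7 (best alternative 6); Player 2 gets 9 (best alternative 6). Neither deviates — NE.
Both I is not a NE: Player 1 would switch to II (8 > 6).
No other cell survives both best-response checks, so there are 3 pure NE.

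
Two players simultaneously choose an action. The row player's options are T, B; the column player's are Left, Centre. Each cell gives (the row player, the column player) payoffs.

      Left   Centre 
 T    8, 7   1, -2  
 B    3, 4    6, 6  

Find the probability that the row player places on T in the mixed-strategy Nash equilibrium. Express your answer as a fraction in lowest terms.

2/11

The row player's mix p on T must make the column player indifferent between Left and Centre.
The column player's payoff from Left: 7p + 4(1−p). From Centre: (-2)p + 6(1−p).
Set equal: 9p = 2(1−p) → p = 2/11.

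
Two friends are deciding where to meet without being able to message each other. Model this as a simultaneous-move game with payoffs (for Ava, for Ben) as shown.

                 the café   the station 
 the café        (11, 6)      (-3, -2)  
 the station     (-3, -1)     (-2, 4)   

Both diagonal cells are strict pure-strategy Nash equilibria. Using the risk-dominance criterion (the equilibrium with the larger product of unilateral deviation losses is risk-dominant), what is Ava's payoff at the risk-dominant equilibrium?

11

At both the café: Ava loses 11 − (-3) = 14 by deviating; Ben loses 6 − (-2) = 8. Product = 14·8 = 112.
At both the station: Ava loses -2 − (-3) = 1 by deviating; Ben loses 4 − (-1) = 5. Product = 1·5 = 5.
112 > 5, so both the café is risk-dominant. Ava's payoff there is 11.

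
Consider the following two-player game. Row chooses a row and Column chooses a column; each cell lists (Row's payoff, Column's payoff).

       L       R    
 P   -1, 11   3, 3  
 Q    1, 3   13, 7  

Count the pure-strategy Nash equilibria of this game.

(Q, R): Row gets 13 (best alternative 3); Column gets 7 (best alternative 3). Neither deviates — NE.
(P, L) is not a NE: Row would switch to Q (1 > -1).
No other cell survives both best-response checks, so there is 1 pure NE.

1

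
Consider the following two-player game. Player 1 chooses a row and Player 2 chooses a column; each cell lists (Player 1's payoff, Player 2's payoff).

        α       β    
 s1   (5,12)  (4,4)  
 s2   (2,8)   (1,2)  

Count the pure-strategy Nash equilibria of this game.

1

(s1, α): Player 1 gets 5 (best alternative 2); Player 2 gets 12 (best alternative 4). Neither deviates — NE.
(s2, β) is not a NE: Player 1 would switch to s1 (4 > 1).
No other cell survives both best-response checks, so there is 1 pure NE.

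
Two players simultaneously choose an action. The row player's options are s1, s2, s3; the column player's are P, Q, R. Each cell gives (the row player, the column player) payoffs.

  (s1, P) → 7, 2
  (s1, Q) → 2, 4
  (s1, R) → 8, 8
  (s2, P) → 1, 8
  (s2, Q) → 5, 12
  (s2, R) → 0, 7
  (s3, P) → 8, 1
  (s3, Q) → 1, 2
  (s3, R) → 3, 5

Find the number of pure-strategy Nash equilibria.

2

(s1, R): the row player gets 8 (best alternative 3); the column player gets 8 (best alternative 4). Neither deviates — NE.
(s2, Q): the row player gets 5 (best alternative 2); the column player gets 12 (best alternative 8). Neither deviates — NE.
(s3, R) is not a NE: the row player would switch to s1 (8 > 3).
No other cell survives both best-response checks, so there are 2 pure NE.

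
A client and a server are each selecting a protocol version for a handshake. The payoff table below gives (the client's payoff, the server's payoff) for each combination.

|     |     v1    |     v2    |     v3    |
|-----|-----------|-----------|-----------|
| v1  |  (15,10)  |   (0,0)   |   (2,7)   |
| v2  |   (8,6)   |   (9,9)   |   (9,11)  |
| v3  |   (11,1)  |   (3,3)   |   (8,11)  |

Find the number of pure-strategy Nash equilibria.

Both v1: the client gets 15 (best alternative 11); the server gets 10 (best alternative 7). Neither deviates — NE.
(v2, v3): the client gets 9 (best alternative 8); the server gets 11 (best alternative 9). Neither deviates — NE.
Both v2 is not a NE: the server would switch to v3 (11 > 9).
No other cell survives both best-response checks, so there are 2 pure NE.

2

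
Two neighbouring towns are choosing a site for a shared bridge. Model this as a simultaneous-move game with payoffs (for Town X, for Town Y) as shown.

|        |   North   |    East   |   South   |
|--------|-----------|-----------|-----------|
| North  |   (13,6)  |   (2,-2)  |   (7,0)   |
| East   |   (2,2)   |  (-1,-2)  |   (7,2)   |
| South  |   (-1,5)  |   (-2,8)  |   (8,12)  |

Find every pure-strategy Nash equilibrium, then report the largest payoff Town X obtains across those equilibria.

13

Both North is a pure NE (Town X: 13 ≥ 2; Town Y: 6 ≥ 0). Town X gets 13.
Both South is a pure NE (Town X: 8 ≥ 7; Town Y: 12 ≥ 8). Town X gets 8.
Every other cell has a profitable deviation for at least one player. Highest of {13, 8} is 13.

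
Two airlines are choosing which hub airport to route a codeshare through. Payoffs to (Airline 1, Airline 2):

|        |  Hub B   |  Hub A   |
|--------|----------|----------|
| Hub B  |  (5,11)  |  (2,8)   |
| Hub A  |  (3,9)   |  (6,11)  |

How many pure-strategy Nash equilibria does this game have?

Both Hub B: Airline 1 gets 5 (best alternative 3); Airline 2 gets 11 (best alternative 8). Neither deviates — NE.
Both Hub A: Airline 1 gets 6 (best alternative 2); Airline 2 gets 11 (best alternative 9). Neither deviates — NE.
(Hub B, Hub A) is not a NE: Airline 1 would switch to Hub A (6 > 2).
No other cell survives both best-response checks, so there are 2 pure NE.

2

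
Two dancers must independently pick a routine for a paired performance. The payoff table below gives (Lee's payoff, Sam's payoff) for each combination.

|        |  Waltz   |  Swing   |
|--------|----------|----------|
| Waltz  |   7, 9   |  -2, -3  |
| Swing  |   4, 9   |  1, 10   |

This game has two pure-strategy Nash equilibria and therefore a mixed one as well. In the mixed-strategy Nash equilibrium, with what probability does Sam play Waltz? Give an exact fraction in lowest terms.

1/2

Sam's mix q on Waltz must make Lee indifferent between Waltz and Swing.
Lee's payoff from Waltz: 7q + (-2)(1−q). From Swing: 4q + 1(1−q).
Set equal: 3q = 3(1−q) → q = 3/6 = 1/2.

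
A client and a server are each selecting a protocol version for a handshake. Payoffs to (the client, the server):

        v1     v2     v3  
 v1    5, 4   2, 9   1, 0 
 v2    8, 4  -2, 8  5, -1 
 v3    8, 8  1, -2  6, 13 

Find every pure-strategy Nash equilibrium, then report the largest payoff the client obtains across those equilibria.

6

(v1, v2) is a pure NE (the client: 2 ≥ 1; the server: 9 ≥ 4). The client gets 2.
Both v3 is a pure NE (the client: 6 ≥ 5; the server: 13 ≥ 8). The client gets 6.
Every other cell has a profitable deviation for at least one player. Highest of {2, 6} is 6.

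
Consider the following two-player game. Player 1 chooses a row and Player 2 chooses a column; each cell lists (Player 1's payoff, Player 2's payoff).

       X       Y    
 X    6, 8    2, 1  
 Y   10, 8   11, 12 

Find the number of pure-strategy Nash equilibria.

Both Y: Player 1 gets 11 (best alternative 2); Player 2 gets 12 (best alternative 8). Neither deviates — NE.
Both X is not a NE: Player 1 would switch to Y (10 > 6).
No other cell survives both best-response checks, so there is 1 pure NE.

1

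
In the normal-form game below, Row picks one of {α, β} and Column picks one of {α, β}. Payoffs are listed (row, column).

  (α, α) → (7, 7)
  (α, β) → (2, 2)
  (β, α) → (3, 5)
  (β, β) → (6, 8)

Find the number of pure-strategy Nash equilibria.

Both α: Row gets 7 (best alternative 3); Column gets 7 (best alternative 2). Neither deviates — NE.
Both β: Row gets 6 (best alternative 2); Column gets 8 (best alternative 5). Neither deviates — NE.
(α, β) is not a NE: Row would switch to β (6 > 2).
No other cell survives both best-response checks, so there are 2 pure NE.

2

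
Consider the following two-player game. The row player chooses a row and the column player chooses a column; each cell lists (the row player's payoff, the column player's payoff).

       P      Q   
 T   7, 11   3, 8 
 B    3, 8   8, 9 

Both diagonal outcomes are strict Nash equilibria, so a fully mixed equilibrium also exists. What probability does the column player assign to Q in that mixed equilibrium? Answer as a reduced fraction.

4/9

The column player's mix q on P must make the row player indifferent between T and B.
The row player's payoff from T: 7q + 3(1−q). From B: 3q + 8(1−q).
Set equal: 4q = 5(1−q) → q = 5/9.
Probability on Q is 1 − 5/9 = 4/9.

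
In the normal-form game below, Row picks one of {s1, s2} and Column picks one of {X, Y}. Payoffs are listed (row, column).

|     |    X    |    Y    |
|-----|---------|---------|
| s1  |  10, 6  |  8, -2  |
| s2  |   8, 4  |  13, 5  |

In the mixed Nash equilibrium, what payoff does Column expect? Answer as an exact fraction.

38/9

Row mixes with probability p on s1, chosen so Column is indifferent: 6p + 4(1−p) = (-2)p + 5(1−p) gives p = 1/9.
Column's expected payoff is 6·1/9 + 4·8/9 = 38/9.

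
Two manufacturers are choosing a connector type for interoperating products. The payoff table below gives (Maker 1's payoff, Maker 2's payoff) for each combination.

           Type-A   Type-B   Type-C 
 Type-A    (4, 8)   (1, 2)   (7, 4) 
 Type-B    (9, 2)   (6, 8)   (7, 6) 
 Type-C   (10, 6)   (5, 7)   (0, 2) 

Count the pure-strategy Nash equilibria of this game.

1

Both Type-B: Maker 1 gets 6 (best alternative 5); Maker 2 gets 8 (best alternative 6). Neither deviates — NE.
Both Type-A is not a NE: Maker 1 would switch to Type-C (10 > 4).
No other cell survives both best-response checks, so there is 1 pure NE.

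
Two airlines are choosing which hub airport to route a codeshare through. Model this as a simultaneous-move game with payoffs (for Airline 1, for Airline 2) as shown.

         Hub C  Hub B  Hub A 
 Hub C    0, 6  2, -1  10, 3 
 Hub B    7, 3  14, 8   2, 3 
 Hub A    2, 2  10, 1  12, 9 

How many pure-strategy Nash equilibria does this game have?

2

Both Hub B: Airline 1 gets 14 (best alternative 10); Airline 2 gets 8 (best alternative 3). Neither deviates — NE.
Both Hub A: Airline 1 gets 12 (best alternative 10); Airline 2 gets 9 (best alternative 2). Neither deviates — NE.
Both Hub C is not a NE: Airline 1 would switch to Hub B (7 > 0).
No other cell survives both best-response checks, so there are 2 pure NE.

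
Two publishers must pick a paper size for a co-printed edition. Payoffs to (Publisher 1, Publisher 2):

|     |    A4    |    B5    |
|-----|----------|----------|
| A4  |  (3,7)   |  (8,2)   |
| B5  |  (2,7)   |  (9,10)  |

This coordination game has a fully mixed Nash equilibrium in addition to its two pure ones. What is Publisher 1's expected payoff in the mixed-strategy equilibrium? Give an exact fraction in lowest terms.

11/2

Publisher 2 mixes with probability q on A4, chosen so Publisher 1 is indifferent: 3q + 8(1−q) = 2q + 9(1−q) gives q = 1/2.
Publisher 1's expected payoff (from either row, since indifferent) is 3·1/2 + 8·1/2 = 11/2.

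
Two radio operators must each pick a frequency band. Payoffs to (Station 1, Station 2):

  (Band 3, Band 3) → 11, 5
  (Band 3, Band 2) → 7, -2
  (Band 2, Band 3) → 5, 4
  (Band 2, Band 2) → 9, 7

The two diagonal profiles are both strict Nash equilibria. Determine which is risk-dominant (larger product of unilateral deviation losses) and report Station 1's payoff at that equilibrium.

At both Band 3: Station 1 loses 11 − 5 = 6 by deviating; Station 2 loses 5 − (-2) = 7. Product = 6·7 = 42.
At both Band 2: Station 1 loses 9 − 7 = 2 by deviating; Station 2 loses 7 − 4 = 3. Product = 2·3 = 6.
42 > 6, so both Band 3 is risk-dominant. Station 1's payoff there is 11.

11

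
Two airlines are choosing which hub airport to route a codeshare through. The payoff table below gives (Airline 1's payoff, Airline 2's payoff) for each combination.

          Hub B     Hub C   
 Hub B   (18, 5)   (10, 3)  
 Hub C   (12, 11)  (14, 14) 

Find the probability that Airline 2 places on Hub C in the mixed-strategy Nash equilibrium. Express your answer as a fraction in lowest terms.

Airline 2's mix q on Hub B must make Airline 1 indifferent between Hub B and Hub C.
Airline 1's payoff from Hub B: 18q + 10(1−q). From Hub C: 12q + 14(1−q).
Set equal: 6q = 4(1−q) → q = 4/10 = 2/5.
Probability on Hub C is 1 − 2/5 = 3/5.

3/5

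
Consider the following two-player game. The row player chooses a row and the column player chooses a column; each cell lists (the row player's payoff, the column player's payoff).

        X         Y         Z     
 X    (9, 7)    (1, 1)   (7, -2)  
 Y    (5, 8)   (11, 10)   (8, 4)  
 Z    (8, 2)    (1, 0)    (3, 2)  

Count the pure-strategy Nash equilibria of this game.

Both X: the row player gets 9 (best alternative 8); the column player gets 7 (best alternative 1). Neither deviates — NE.
Both Y: the row player gets 11 (best alternative 1); the column player gets 10 (best alternative 8). Neither deviates — NE.
Both Z is not a NE: the row player would switch to Y (8 > 3).
No other cell survives both best-response checks, so there are 2 pure NE.

2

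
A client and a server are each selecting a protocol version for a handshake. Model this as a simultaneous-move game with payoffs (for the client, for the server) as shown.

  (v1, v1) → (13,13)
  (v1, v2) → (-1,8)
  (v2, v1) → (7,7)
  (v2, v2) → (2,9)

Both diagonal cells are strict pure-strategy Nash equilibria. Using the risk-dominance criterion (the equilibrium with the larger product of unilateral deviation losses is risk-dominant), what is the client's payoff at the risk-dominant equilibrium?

At both v1: the client loses 13 − 7 = 6 by deviating; the server loses 13 − 8 = 5. Product = 6·5 = 30.
At both v2: the client loses 2 − (-1) = 3 by deviating; the server loses 9 − 7 = 2. Product = 3·2 = 6.
30 > 6, so both v1 is risk-dominant. The client's payoff there is 13.

13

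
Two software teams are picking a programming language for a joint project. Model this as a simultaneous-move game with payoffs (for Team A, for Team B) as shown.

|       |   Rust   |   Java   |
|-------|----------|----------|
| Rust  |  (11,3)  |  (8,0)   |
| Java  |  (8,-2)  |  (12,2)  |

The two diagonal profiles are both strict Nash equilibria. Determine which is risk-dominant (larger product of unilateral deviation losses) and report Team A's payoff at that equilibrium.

12

At both Rust: Team A loses 11 − 8 = 3 by deviating; Team B loses 3 − 0 = 3. Product = 3·3 = 9.
At both Java: Team A loses 12 − 8 = 4 by deviating; Team B loses 2 − (-2) = 4. Product = 4·4 = 16.
16 > 9, so both Java is risk-dominant. Team A's payoff there is 12.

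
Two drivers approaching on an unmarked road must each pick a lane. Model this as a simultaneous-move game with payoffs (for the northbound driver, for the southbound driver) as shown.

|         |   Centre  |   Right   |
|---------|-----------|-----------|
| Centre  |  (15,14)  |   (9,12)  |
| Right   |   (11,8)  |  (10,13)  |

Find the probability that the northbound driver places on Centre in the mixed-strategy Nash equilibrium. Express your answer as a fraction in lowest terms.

The northbound driver's mix p on Centre must make the southbound driver indifferent between Centre and Right.
The southbound driver's payoff from Centre: 14p + 8(1−p). From Right: 12p + 13(1−p).
Set equal: 2p = 5(1−p) → p = 5/7.

5/7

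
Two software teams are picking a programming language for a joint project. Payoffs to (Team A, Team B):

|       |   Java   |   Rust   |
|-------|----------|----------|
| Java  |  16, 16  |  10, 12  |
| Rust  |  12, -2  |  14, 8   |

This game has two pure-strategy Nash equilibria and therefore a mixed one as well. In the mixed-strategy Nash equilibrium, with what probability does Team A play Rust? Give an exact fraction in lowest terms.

Team A's mix p on Java must make Team B indifferent between Java and Rust.
Team B's payoff from Java: 16p + (-2)(1−p). From Rust: 12p + 8(1−p).
Set equal: 4p = 10(1−p) → p = 10/14 = 5/7.
Probability on Rust is 1 − 5/7 = 2/7.

2/7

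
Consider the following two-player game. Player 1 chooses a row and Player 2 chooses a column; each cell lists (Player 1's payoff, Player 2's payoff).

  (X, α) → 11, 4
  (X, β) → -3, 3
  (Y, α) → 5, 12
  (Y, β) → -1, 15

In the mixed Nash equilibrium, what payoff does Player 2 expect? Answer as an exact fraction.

6

Player 1 mixes with probability p on X, chosen so Player 2 is indifferent: 4p + 12(1−p) = 3p + 15(1−p) gives p = 3/4.
Player 2's expected payoff is 4·3/4 + 12·1/4 = 6.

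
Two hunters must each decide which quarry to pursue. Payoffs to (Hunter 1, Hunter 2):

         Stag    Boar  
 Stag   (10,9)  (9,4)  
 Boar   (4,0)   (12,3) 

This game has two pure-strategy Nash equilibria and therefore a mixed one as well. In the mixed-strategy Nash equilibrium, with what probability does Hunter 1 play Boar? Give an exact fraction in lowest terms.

5/8

Hunter 1's mix p on Stag must make Hunter 2 indifferent between Stag and Boar.
Hunter 2's payoff from Stag: 9p + 0(1−p). From Boar: 4p + 3(1−p).
Set equal: 5p = 3(1−p) → p = 3/8.
Probability on Boar is 1 − 3/8 = 5/8.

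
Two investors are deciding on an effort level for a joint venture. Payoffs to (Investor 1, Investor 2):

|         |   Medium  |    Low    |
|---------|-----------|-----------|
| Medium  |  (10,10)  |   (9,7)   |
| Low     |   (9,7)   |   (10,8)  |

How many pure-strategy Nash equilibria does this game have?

2

Both Medium: Investor 1 gets 10 (best alternative 9); Investor 2 gets 10 (best alternative 7). Neither deviates — NE.
Both Low: Investor 1 gets 10 (best alternative 9); Investor 2 gets 8 (best alternative 7). Neither deviates — NE.
(Low, Medium) is not a NE: Investor 1 would switch to Medium (10 > 9).
No other cell survives both best-response checks, so there are 2 pure NE.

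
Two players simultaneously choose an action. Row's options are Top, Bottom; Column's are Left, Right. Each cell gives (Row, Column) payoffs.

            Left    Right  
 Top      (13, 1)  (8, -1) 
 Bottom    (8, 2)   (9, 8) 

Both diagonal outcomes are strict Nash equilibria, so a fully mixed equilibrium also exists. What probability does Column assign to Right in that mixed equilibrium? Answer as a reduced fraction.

Column's mix q on Left must make Row indifferent between Top and Bottom.
Row's payoff from Top: 13q + 8(1−q). From Bottom: 8q + 9(1−q).
Set equal: 5q = 1(1−q) → q = 1/6.
Probability on Right is 1 − 1/6 = 5/6.

5/6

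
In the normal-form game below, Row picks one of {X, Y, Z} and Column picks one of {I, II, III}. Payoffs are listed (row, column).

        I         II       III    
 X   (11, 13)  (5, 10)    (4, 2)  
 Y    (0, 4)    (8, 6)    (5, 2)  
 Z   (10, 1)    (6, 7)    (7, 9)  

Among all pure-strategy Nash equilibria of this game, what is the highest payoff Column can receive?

(X, I) is a pure NE (Row: 11 ≥ 10; Column: 13 ≥ 10). Column gets 13.
(Y, II) is a pure NE (Row: 8 ≥ 6; Column: 6 ≥ 4). Column gets 6.
(Z, III) is a pure NE (Row: 7 ≥ 5; Column: 9 ≥ 7). Column gets 9.
Every other cell has a profitable deviation for at least one player. Highest of {13, 6, 9} is 13.

13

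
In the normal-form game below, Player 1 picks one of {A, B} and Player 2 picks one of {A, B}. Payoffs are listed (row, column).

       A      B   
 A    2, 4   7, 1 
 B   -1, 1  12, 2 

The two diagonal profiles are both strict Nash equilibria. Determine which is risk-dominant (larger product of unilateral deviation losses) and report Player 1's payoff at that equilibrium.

2

At both A: Player 1 loses 2 − (-1) = 3 by deviating; Player 2 loses 4 − 1 = 3. Product = 3·3 = 9.
At both B: Player 1 loses 12 − 7 = 5 by deviating; Player 2 loses 2 − 1 = 1. Product = 5·1 = 5.
9 > 5, so both A is risk-dominant. Player 1's payoff there is 2.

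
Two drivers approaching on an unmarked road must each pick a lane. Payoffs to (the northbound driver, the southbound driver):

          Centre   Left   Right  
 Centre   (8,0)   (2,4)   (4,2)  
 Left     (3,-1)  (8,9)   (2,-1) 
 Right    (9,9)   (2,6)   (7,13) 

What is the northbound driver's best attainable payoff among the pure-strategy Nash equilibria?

Both Left is a pure NE (the northbound driver: 8 ≥ 2; the southbound driver: 9 ≥ -1). The northbound driver gets 8.
Both Right is a pure NE (the northbound driver: 7 ≥ 4; the southbound driver: 13 ≥ 9). The northbound driver gets 7.
Every other cell has a profitable deviation for at least one player. Highest of {8, 7} is 8.

8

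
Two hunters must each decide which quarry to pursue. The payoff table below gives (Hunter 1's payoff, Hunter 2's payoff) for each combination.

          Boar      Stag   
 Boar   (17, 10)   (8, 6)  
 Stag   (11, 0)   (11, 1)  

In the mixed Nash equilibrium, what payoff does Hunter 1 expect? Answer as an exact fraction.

Hunter 2 mixes with probability q on Boar, chosen so Hunter 1 is indifferent: 17q + 8(1−q) = 11q + 11(1−q) gives q = 1/3.
Hunter 1's expected payoff (from either row, since indifferent) is 17·1/3 + 8·2/3 = 11.

11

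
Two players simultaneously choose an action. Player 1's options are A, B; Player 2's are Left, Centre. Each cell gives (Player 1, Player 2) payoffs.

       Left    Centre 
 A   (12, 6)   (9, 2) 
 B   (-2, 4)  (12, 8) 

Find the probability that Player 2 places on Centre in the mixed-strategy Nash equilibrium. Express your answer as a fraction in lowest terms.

14/17

Player 2's mix q on Left must make Player 1 indifferent between A and B.
Player 1's payoff from A: 12q + 9(1−q). From B: (-2)q + 12(1−q).
Set equal: 14q = 3(1−q) → q = 3/17.
Probability on Centre is 1 − 3/17 = 14/17.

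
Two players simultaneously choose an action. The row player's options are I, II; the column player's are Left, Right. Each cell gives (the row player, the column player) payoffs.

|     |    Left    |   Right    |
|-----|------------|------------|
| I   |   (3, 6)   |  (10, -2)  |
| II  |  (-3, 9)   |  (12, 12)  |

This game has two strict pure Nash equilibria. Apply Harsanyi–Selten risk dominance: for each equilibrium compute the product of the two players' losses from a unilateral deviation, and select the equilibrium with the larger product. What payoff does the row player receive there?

At (I, Left): the row player loses 3 − (-3) = 6 by deviating; the column player loses 6 − (-2) = 8. Product = 6·8 = 48.
At (II, Right): the row player loses 12 − 10 = 2 by deviating; the column player loses 12 − 9 = 3. Product = 2·3 = 6.
48 > 6, so (I, Left) is risk-dominant. The row player's payoff there is 3.

3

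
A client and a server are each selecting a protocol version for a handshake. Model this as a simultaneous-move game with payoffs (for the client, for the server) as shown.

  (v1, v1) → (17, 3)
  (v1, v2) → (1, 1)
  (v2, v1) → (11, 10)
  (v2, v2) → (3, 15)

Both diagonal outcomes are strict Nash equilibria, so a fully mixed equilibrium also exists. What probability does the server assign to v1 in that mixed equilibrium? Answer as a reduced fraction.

The server's mix q on v1 must make the client indifferent between v1 and v2.
The client's payoff from v1: 17q + 1(1−q). From v2: 11q + 3(1−q).
Set equal: 6q = 2(1−q) → q = 2/8 = 1/4.

1/4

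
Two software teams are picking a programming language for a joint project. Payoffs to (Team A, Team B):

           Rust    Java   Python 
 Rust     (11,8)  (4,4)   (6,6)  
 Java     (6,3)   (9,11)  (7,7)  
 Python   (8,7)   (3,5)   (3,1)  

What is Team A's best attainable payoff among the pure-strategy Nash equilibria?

Both Rust is a pure NE (Team A: 11 ≥ 8; Team B: 8 ≥ 6). Team A gets 11.
Both Java is a pure NE (Team A: 9 ≥ 4; Team B: 11 ≥ 7). Team A gets 9.
Every other cell has a profitable deviation for at least one player. Highest of {11, 9} is 11.

11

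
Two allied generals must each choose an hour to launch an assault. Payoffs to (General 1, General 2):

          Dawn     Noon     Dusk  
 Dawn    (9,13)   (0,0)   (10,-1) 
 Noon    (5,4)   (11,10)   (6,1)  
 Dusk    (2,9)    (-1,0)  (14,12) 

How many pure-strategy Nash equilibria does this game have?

Both Dawn: General 1 gets 9 (best alternative 5); General 2 gets 13 (best alternative 0). Neither deviates — NE.
Both Noon: General 1 gets 11 (best alternative 0); General 2 gets 10 (best alternative 4). Neither deviates — NE.
Both Dusk: General 1 gets 14 (best alternative 10); General 2 gets 12 (best alternative 9). Neither deviates — NE.
(Noon, Dawn) is not a NE: General 1 would switch to Dawn (9 > 5).
No other cell survives both best-response checks, so there are 3 pure NE.

3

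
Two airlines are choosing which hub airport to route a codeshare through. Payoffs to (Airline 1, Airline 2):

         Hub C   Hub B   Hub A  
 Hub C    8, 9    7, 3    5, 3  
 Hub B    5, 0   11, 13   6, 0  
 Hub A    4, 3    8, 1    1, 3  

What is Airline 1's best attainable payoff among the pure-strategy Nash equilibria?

Both Hub C is a pure NE (Airline 1: 8 ≥ 5; Airline 2: 9 ≥ 3). Airline 1 gets 8.
Both Hub B is a pure NE (Airline 1: 11 ≥ 8; Airline 2: 13 ≥ 0). Airline 1 gets 11.
Every other cell has a profitable deviation for at least one player. Highest of {8, 11} is 11.

11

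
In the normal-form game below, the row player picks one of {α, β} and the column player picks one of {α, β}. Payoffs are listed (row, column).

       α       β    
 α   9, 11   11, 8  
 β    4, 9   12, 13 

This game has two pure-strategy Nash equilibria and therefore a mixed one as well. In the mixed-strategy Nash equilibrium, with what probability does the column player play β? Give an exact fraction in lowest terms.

5/6

The column player's mix q on α must make the row player indifferent between α and β.
The row player's payoff from α: 9q + 11(1−q). From β: 4q + 12(1−q).
Set equal: 5q = 1(1−q) → q = 1/6.
Probability on β is 1 − 1/6 = 5/6.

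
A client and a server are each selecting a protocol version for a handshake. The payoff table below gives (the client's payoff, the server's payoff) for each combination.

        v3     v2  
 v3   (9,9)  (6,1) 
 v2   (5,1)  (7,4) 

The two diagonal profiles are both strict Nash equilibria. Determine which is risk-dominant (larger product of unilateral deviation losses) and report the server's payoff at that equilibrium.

At both v3: the client loses 9 − 5 = 4 by deviating; the server loses 9 − 1 = 8. Product = 4·8 = 32.
At both v2: the client loses 7 − 6 = 1 by deviating; the server loses 4 − 1 = 3. Product = 1·3 = 3.
32 > 3, so both v3 is risk-dominant. The server's payoff there is 9.

9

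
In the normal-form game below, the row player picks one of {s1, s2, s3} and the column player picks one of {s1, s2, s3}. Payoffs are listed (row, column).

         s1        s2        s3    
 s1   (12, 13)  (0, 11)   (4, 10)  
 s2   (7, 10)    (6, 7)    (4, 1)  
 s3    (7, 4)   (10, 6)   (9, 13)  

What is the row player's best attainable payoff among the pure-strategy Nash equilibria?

12

Both s1 is a pure NE (the row player: 12 ≥ 7; the column player: 13 ≥ 11). The row player gets 12.
Both s3 is a pure NE (the row player: 9 ≥ 4; the column player: 13 ≥ 6). The row player gets 9.
Every other cell has a profitable deviation for at least one player. Highest of {12, 9} is 12.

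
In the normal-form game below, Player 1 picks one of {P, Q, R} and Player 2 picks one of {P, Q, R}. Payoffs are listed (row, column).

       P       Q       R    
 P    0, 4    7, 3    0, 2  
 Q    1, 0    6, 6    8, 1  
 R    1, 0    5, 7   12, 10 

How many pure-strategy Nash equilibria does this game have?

1

Both R: Player 1 gets 12 (best alternative 8); Player 2 gets 10 (best alternative 7). Neither deviates — NE.
Both P is not a NE: Player 1 would switch to Q (1 > 0).
No other cell survives both best-response checks, so there is 1 pure NE.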